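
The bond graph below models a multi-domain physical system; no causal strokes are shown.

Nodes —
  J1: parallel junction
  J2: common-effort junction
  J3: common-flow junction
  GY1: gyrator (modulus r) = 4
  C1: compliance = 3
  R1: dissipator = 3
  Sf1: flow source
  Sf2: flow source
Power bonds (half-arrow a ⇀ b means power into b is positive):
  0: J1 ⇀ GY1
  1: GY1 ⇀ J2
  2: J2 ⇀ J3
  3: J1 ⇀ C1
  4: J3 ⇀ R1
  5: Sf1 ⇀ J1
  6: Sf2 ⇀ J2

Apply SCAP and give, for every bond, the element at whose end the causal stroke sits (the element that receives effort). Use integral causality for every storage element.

β5 |Sf1  (source Sf1 imposes f)
β6 |Sf2  (Sf2: flow source, stroke at near end)
β3 |J1  (prefer integral on C1)
β0 |GY1  (common-e at J1 fixed by 3)
β1 |GY1  (through GY1, causality inverts; strokes same side of GY1)
β2 |J2  (J2 needs exactly one e-in)
β4 |J3  (common-f at J3 fixed by 2)

#0 stroke at GY1
#1 stroke at GY1
#2 stroke at J2
#3 stroke at J1
#4 stroke at J3
#5 stroke at Sf1
#6 stroke at Sf2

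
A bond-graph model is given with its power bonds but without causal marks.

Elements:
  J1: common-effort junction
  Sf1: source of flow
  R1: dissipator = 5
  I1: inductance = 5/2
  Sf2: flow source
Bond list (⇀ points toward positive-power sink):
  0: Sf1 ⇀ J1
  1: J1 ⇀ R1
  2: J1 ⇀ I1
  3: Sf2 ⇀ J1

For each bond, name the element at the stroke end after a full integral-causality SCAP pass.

#0 stroke at Sf1
#1 stroke at J1
#2 stroke at I1
#3 stroke at Sf2

β0 →Sf1  (Sf1 fixes flow; stroke at Sf1)
β3 →Sf2  (Sf2 fixes flow; stroke at Sf2)
β2 →I1  (I1 integral (f out))
β1 →J1  (only one effort-in slot at J1)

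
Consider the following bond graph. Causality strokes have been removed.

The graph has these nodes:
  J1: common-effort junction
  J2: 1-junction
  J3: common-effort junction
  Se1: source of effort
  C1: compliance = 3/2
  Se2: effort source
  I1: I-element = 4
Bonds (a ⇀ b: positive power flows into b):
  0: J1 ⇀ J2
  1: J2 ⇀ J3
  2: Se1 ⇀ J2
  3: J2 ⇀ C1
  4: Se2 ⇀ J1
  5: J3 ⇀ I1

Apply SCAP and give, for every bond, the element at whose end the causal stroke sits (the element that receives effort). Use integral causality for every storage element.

#2 stroke at J2  (Se1 fixes effort; stroke away)
#4 stroke at J1  (Se2 fixes effort; stroke away)
#0 stroke at J2  (J1: bond 4 brought effort, rest push out)
#3 stroke at J2  (prefer integral on C1)
#1 stroke at J3  (only one flow-in slot at J2)
#5 stroke at I1  (common-e at J3 fixed by 1)

β0 stroke→J2
β1 stroke→J3
β2 stroke→J2
β3 stroke→J2
β4 stroke→J1
β5 stroke→I1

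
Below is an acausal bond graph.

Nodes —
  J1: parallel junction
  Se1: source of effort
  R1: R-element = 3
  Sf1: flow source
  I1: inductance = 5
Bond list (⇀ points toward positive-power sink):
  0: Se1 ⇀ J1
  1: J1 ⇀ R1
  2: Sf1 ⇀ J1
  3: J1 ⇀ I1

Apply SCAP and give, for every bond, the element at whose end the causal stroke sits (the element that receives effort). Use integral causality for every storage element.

β0 →J1
β1 →R1
β2 →Sf1
β3 →I1

#0 |J1  (Se1 fixes effort; stroke away)
#2 |Sf1  (Sf1 fixes flow; stroke at Sf1)
#1 |R1  (common-e at J1 fixed by 0)
#3 |I1  (common-e at J1 fixed by 0)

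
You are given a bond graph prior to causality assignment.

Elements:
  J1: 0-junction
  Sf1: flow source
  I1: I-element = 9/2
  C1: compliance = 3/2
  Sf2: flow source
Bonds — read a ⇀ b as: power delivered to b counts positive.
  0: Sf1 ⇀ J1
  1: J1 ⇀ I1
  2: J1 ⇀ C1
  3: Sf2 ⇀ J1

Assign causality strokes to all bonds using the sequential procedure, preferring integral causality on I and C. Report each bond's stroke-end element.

β0 stroke at Sf1  (Sf1: flow source, stroke at near end)
β3 stroke at Sf2  (Sf2: flow source, stroke at near end)
β1 stroke at I1  (I1 integral (f out))
β2 stroke at J1  (J1 needs exactly one e-in)

β0 stroke at Sf1
β1 stroke at I1
β2 stroke at J1
β3 stroke at Sf2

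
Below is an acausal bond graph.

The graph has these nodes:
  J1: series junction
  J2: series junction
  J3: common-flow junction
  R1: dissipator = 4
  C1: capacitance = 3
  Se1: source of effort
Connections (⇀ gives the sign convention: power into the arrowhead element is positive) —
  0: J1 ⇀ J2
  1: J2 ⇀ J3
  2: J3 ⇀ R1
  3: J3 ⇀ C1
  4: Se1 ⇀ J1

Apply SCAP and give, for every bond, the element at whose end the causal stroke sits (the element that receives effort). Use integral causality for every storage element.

bond 0 |J2
bond 1 |J3
bond 2 |R1
bond 3 |J3
bond 4 |J1

β4 stroke→J1  (Se1: effort source, stroke at far end)
β0 stroke→J2  (J1: last free bond brings flow in)
β1 stroke→J3  (only one flow-in slot at J2)
β3 stroke→J3  (C1 integral (e out))
β2 stroke→R1  (only one flow-in slot at J3)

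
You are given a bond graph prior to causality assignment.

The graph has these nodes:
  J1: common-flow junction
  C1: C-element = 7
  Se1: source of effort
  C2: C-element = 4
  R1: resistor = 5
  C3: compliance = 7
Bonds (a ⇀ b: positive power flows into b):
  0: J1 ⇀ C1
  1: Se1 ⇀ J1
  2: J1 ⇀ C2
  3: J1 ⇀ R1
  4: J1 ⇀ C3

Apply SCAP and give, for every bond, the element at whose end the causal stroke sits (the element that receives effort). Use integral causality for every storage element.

#1 stroke→J1  (source Se1 imposes e)
#0 stroke→J1  (prefer integral on C1)
#2 stroke→J1  (C2 outputs effort q/C2)
#4 stroke→J1  (prefer integral on C3)
#3 stroke→R1  (only one flow-in slot at J1)

#0 →J1
#1 →J1
#2 →J1
#3 →R1
#4 →J1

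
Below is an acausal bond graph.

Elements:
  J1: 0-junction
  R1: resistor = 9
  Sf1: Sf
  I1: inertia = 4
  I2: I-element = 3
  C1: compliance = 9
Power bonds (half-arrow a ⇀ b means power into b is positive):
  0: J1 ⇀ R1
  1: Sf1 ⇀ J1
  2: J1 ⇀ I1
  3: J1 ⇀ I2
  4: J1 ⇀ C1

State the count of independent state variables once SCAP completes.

β1 stroke→Sf1  (Sf1 (Sf) sets flow on bond)
β2 stroke→I1  (I1 outputs flow p/I1)
β3 stroke→I2  (I2: I, integral causality)
β4 stroke→J1  (C1 integral (e out))
β0 stroke→R1  (common-e at J1 fixed by 4)

3  (C1, I1, I2 all integral)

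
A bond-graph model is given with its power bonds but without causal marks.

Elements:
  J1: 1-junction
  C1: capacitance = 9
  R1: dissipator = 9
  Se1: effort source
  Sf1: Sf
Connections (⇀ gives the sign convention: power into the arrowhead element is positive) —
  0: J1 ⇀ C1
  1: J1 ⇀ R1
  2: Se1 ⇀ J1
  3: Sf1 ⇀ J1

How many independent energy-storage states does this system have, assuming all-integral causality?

β2 stroke at J1  (source Se1 imposes e)
β3 stroke at Sf1  (Sf1 (Sf) sets flow on bond)
β0 stroke at J1  (common-f at J1 fixed by 3)
β1 stroke at J1  (J1 flow already set via bond 3)

1  (C1 all integral)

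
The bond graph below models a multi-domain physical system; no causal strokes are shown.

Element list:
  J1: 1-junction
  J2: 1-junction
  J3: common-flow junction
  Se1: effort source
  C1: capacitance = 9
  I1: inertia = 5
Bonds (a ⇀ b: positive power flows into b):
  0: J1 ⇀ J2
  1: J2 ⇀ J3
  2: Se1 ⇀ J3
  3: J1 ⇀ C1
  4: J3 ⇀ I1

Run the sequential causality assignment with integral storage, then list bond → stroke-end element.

β2 stroke at J3  (source Se1 imposes e)
β3 stroke at J1  (C1 integral (e out))
β0 stroke at J2  (J1: last free bond brings flow in)
β1 stroke at J3  (J2 needs exactly one f-in)
β4 stroke at I1  (closing 1-jn rule on J3)

#0 stroke→J2
#1 stroke→J3
#2 stroke→J3
#3 stroke→J1
#4 stroke→I1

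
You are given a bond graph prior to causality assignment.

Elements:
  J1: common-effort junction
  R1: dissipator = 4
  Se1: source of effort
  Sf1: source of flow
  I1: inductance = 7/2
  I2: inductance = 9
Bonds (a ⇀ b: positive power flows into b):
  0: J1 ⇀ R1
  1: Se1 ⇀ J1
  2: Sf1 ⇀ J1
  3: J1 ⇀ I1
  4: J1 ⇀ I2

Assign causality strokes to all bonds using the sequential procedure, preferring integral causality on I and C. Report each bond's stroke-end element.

β0 stroke→R1
β1 stroke→J1
β2 stroke→Sf1
β3 stroke→I1
β4 stroke→I2

β1 stroke→J1  (Se1: effort source, stroke at far end)
β2 stroke→Sf1  (Sf1 (Sf) sets flow on bond)
β0 stroke→R1  (J1: bond 1 brought effort, rest push out)
β3 stroke→I1  (J1 effort already set via bond 1)
β4 stroke→I2  (0-jn J1 has e-setter on 1)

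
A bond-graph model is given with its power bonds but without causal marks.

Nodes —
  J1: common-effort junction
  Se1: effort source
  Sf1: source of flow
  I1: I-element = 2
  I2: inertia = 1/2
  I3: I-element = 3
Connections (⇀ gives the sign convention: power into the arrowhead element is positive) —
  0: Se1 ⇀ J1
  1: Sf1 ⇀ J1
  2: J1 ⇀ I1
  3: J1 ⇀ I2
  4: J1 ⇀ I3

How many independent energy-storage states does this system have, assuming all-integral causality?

bond 0 |J1  (source Se1 imposes e)
bond 1 |Sf1  (source Sf1 imposes f)
bond 2 |I1  (0-jn J1 has e-setter on 0)
bond 3 |I2  (J1: bond 0 brought effort, rest push out)
bond 4 |I3  (common-e at J1 fixed by 0)

3  (I1, I2, I3 all integral)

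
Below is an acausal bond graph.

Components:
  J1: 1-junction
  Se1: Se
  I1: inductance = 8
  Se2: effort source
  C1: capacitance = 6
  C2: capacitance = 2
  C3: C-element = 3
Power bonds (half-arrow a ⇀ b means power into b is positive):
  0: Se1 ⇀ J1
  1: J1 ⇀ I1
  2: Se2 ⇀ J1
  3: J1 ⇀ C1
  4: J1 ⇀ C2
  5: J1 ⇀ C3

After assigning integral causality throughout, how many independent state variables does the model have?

#0 |J1  (source Se1 imposes e)
#2 |J1  (Se2: effort source, stroke at far end)
#1 |I1  (I1: I, integral causality)
#3 |J1  (common-f at J1 fixed by 1)
#4 |J1  (J1: bond 1 brought flow, rest push out)
#5 |J1  (J1: bond 1 brought flow, rest push out)

4  (C1, C2, C3, I1 all integral)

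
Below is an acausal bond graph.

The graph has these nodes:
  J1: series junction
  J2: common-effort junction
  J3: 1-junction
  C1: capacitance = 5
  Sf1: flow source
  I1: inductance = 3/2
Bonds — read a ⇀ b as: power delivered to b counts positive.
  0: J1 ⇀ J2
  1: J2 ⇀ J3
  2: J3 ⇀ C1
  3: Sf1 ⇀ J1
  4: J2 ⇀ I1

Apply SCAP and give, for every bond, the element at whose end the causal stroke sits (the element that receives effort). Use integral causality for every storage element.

b3 stroke at Sf1  (Sf1 (Sf) sets flow on bond)
b0 stroke at J1  (common-f at J1 fixed by 3)
b2 stroke at J3  (C1: C, integral causality)
b1 stroke at J2  (closing 1-jn rule on J3)
b4 stroke at I1  (J2 effort already set via bond 1)

b0 →J1
b1 →J2
b2 →J3
b3 →Sf1
b4 →I1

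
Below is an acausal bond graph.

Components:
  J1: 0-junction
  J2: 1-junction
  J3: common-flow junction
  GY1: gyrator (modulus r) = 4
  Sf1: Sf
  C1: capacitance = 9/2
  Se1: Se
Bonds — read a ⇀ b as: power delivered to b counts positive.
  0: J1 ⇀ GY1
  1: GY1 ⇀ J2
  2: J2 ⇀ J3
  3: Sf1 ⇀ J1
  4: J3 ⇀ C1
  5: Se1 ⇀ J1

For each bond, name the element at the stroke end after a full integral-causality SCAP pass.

β3 stroke at Sf1  (Sf1: flow source, stroke at near end)
β5 stroke at J1  (Se1: effort source, stroke at far end)
β0 stroke at GY1  (0-jn J1 has e-setter on 5)
β1 stroke at GY1  (GY GY1: same side as bond 0)
β2 stroke at J2  (common-f at J2 fixed by 1)
β4 stroke at J3  (J3: bond 2 brought flow, rest push out)

b0 stroke→GY1
b1 stroke→GY1
b2 stroke→J2
b3 stroke→Sf1
b4 stroke→J3
b5 stroke→J1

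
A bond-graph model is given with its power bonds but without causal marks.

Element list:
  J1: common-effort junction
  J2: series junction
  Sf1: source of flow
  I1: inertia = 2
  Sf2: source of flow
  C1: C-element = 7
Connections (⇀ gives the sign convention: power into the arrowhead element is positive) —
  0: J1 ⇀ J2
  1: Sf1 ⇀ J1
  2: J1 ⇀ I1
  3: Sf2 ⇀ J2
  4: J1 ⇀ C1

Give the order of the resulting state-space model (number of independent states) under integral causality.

2  (C1, I1 all integral)

b1 stroke at Sf1  (Sf1 (Sf) sets flow on bond)
b3 stroke at Sf2  (Sf2 fixes flow; stroke at Sf2)
b0 stroke at J2  (J2 flow already set via bond 3)
b2 stroke at I1  (I1 outputs flow p/I1)
b4 stroke at J1  (closing 0-jn rule on J1)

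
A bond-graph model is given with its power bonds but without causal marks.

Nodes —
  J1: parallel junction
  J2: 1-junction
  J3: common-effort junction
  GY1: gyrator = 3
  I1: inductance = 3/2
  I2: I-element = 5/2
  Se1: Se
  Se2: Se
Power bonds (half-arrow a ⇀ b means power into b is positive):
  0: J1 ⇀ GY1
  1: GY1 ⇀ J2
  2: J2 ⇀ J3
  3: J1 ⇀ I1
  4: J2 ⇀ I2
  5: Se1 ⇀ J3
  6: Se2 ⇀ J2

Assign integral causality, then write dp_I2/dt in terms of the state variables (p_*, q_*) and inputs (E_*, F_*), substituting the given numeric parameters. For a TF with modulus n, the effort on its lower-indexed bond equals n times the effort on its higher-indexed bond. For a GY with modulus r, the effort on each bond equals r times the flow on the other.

bond 5 stroke→J3  (Se1 (Se) sets effort on bond)
bond 6 stroke→J2  (Se2: effort source, stroke at far end)
bond 2 stroke→J2  (J3: bond 5 brought effort, rest push out)
bond 3 stroke→I1  (I1: I, integral causality)
bond 0 stroke→J1  (closing 0-jn rule on J1)
bond 1 stroke→J2  (GY1 both-in/both-out from 0)
bond 4 stroke→I2  (J2 needs exactly one f-in)

dp_I2/dt = -E_Se1 + E_Se2 - 2*p_I1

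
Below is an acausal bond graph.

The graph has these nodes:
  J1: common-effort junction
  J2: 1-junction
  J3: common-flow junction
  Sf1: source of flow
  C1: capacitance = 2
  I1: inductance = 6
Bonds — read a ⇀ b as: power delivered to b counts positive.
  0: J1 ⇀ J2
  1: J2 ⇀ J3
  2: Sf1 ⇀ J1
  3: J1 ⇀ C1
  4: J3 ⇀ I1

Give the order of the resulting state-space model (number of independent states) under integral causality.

#2 |Sf1  (Sf1: flow source, stroke at near end)
#3 |J1  (C1 outputs effort q/C1)
#0 |J2  (J1: bond 3 brought effort, rest push out)
#1 |J3  (closing 1-jn rule on J2)
#4 |I1  (J3 needs exactly one f-in)

2  (C1, I1 all integral)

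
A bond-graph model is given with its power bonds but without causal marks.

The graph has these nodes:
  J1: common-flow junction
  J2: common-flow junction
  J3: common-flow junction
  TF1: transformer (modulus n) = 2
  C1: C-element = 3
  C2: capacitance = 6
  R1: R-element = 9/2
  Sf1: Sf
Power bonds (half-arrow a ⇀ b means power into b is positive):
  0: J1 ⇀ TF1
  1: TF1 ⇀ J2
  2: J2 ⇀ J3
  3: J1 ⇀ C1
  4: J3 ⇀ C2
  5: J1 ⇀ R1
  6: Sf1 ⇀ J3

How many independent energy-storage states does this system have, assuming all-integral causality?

2  (C1, C2 all integral)

bond 6 stroke→Sf1  (Sf1 (Sf) sets flow on bond)
bond 2 stroke→J3  (1-jn J3 has f-setter on 6)
bond 4 stroke→J3  (J3: bond 6 brought flow, rest push out)
bond 1 stroke→J2  (1-jn J2 has f-setter on 2)
bond 0 stroke→TF1  (TF1 one-in-one-out from 1)
bond 3 stroke→J1  (1-jn J1 has f-setter on 0)
bond 5 stroke→J1  (1-jn J1 has f-setter on 0)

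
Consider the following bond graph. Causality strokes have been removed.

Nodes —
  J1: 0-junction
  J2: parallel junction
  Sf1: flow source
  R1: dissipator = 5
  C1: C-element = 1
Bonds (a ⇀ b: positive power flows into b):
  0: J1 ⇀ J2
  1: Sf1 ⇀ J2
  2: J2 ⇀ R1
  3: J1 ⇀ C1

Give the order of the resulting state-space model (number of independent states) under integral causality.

1  (C1 all integral)

bond 1 |Sf1  (Sf1: flow source, stroke at near end)
bond 3 |J1  (C1 integral (e out))
bond 0 |J2  (common-e at J1 fixed by 3)
bond 2 |R1  (J2 effort already set via bond 0)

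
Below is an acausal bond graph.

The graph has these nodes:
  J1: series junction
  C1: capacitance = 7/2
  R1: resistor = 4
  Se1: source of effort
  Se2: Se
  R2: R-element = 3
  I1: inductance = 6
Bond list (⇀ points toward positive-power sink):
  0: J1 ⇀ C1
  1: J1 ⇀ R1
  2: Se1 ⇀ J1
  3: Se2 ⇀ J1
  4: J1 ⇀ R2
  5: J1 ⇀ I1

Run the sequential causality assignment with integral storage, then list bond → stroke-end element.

b2 |J1  (Se1 fixes effort; stroke away)
b3 |J1  (Se2: effort source, stroke at far end)
b0 |J1  (C1 outputs effort q/C1)
b5 |I1  (I1 integral (f out))
b1 |J1  (J1: bond 5 brought flow, rest push out)
b4 |J1  (J1: bond 5 brought flow, rest push out)

β0 stroke→J1
β1 stroke→J1
β2 stroke→J1
β3 stroke→J1
β4 stroke→J1
β5 stroke→I1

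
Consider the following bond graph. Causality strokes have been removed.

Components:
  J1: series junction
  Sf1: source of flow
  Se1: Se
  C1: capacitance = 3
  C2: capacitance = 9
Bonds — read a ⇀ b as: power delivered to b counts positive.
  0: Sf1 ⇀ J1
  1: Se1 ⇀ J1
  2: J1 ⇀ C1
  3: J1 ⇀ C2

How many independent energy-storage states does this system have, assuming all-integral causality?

b0 |Sf1  (Sf1 fixes flow; stroke at Sf1)
b1 |J1  (Se1 (Se) sets effort on bond)
b2 |J1  (J1 flow already set via bond 0)
b3 |J1  (J1: bond 0 brought flow, rest push out)

2  (C1, C2 all integral)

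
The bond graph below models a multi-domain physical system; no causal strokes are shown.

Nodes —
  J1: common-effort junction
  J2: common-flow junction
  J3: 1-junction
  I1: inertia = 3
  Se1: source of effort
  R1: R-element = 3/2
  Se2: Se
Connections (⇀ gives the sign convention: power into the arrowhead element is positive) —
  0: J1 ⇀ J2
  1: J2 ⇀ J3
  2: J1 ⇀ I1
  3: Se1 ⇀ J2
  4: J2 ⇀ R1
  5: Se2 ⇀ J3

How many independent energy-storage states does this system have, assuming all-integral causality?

1  (I1 all integral)

bond 3 |J2  (Se1 fixes effort; stroke away)
bond 5 |J3  (source Se2 imposes e)
bond 1 |J2  (J3 needs exactly one f-in)
bond 2 |I1  (prefer integral on I1)
bond 0 |J1  (J1 needs exactly one e-in)
bond 4 |J2  (J2 flow already set via bond 0)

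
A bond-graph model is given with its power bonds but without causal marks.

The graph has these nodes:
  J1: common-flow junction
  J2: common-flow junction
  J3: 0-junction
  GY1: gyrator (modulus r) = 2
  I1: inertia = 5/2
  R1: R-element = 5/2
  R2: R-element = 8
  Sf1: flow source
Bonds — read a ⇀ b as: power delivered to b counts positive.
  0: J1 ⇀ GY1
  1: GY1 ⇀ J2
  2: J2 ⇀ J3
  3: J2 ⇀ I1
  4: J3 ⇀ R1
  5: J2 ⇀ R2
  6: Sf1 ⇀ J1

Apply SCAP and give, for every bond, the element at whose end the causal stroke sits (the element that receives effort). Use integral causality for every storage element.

bond 6 stroke at Sf1  (Sf1: flow source, stroke at near end)
bond 0 stroke at J1  (common-f at J1 fixed by 6)
bond 1 stroke at J2  (through GY1, causality inverts; strokes same side of GY1)
bond 3 stroke at I1  (I1: I, integral causality)
bond 2 stroke at J2  (common-f at J2 fixed by 3)
bond 5 stroke at J2  (1-jn J2 has f-setter on 3)
bond 4 stroke at J3  (closing 0-jn rule on J3)

#0 →J1
#1 →J2
#2 →J2
#3 →I1
#4 →J3
#5 →J2
#6 →Sf1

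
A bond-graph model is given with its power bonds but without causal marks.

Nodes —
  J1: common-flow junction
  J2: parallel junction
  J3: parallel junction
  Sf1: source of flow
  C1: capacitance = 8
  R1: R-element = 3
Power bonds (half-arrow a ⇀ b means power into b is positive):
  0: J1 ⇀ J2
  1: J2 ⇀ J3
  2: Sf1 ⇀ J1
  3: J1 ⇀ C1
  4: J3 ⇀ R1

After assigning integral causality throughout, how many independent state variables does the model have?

β2 |Sf1  (Sf1 fixes flow; stroke at Sf1)
β0 |J1  (common-f at J1 fixed by 2)
β3 |J1  (J1: bond 2 brought flow, rest push out)
β1 |J2  (closing 0-jn rule on J2)
β4 |J3  (only one effort-in slot at J3)

1  (C1 all integral)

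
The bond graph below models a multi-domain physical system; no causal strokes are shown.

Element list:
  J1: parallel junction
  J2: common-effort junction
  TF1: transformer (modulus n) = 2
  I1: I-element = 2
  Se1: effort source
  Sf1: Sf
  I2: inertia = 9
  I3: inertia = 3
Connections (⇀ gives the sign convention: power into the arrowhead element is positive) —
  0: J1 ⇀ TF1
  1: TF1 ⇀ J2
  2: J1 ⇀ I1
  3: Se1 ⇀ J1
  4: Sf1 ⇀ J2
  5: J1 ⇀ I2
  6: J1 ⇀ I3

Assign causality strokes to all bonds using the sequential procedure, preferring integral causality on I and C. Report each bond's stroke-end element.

β3 stroke at J1  (Se1: effort source, stroke at far end)
β4 stroke at Sf1  (Sf1: flow source, stroke at near end)
β0 stroke at TF1  (J1 effort already set via bond 3)
β2 stroke at I1  (J1 effort already set via bond 3)
β5 stroke at I2  (J1 effort already set via bond 3)
β6 stroke at I3  (common-e at J1 fixed by 3)
β1 stroke at J2  (J2: last free bond brings effort in)

b0 stroke at TF1
b1 stroke at J2
b2 stroke at I1
b3 stroke at J1
b4 stroke at Sf1
b5 stroke at I2
b6 stroke at I3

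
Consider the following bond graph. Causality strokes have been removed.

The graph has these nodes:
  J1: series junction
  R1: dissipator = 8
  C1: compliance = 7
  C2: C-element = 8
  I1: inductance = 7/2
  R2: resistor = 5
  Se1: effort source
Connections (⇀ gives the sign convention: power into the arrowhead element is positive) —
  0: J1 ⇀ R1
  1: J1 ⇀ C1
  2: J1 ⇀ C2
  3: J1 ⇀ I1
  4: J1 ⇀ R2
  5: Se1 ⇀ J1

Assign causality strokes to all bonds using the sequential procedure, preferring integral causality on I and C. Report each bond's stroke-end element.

bond 5 stroke→J1  (source Se1 imposes e)
bond 1 stroke→J1  (C1: C, integral causality)
bond 2 stroke→J1  (C2 outputs effort q/C2)
bond 3 stroke→I1  (I1: I, integral causality)
bond 0 stroke→J1  (J1: bond 3 brought flow, rest push out)
bond 4 stroke→J1  (1-jn J1 has f-setter on 3)

bond 0 stroke→J1
bond 1 stroke→J1
bond 2 stroke→J1
bond 3 stroke→I1
bond 4 stroke→J1
bond 5 stroke→J1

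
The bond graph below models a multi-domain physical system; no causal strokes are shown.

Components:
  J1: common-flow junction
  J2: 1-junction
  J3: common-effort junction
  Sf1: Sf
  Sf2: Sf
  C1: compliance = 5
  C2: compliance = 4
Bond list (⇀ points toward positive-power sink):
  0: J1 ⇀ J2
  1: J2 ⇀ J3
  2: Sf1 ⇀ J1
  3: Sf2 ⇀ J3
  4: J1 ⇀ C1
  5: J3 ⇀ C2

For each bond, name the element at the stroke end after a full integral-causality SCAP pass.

#0 stroke→J1
#1 stroke→J2
#2 stroke→Sf1
#3 stroke→Sf2
#4 stroke→J1
#5 stroke→J3

#2 stroke at Sf1  (Sf1 fixes flow; stroke at Sf1)
#3 stroke at Sf2  (Sf2 (Sf) sets flow on bond)
#0 stroke at J1  (J1: bond 2 brought flow, rest push out)
#4 stroke at J1  (1-jn J1 has f-setter on 2)
#1 stroke at J2  (J2: bond 0 brought flow, rest push out)
#5 stroke at J3  (J3 needs exactly one e-in)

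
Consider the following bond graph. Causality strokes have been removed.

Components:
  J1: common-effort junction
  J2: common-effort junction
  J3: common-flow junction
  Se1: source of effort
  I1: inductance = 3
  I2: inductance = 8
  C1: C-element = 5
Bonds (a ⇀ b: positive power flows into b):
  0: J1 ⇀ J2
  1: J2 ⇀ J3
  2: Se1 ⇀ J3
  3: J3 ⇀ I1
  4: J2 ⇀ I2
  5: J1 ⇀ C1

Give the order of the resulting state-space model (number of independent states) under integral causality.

3  (C1, I1, I2 all integral)

#2 stroke at J3  (Se1: effort source, stroke at far end)
#3 stroke at I1  (I1 integral (f out))
#1 stroke at J3  (J3: bond 3 brought flow, rest push out)
#4 stroke at I2  (prefer integral on I2)
#0 stroke at J2  (J2 needs exactly one e-in)
#5 stroke at J1  (closing 0-jn rule on J1)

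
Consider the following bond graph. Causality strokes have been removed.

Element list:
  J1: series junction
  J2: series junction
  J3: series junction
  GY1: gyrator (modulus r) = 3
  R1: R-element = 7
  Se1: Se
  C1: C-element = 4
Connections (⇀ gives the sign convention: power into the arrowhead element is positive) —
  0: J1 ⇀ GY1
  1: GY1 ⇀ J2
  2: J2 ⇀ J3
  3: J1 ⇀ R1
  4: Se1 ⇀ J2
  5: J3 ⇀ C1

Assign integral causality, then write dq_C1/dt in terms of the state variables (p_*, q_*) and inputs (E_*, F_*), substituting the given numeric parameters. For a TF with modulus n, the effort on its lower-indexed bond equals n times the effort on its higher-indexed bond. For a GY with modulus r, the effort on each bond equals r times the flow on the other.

dq_C1/dt = 7*E_Se1/9 - 7*q_C1/36

β4 stroke at J2  (source Se1 imposes e)
β5 stroke at J3  (C1: C, integral causality)
β2 stroke at J2  (J3: last free bond brings flow in)
β1 stroke at GY1  (J2 needs exactly one f-in)
β0 stroke at GY1  (GY1 both-in/both-out from 1)
β3 stroke at J1  (common-f at J1 fixed by 0)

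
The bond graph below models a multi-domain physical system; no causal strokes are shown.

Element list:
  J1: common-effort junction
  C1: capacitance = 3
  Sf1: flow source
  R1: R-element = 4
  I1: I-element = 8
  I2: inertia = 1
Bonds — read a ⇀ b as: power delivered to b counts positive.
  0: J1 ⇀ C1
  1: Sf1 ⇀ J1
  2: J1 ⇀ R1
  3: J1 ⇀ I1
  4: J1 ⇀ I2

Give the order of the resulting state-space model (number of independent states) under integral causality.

#1 stroke→Sf1  (source Sf1 imposes f)
#0 stroke→J1  (C1: C, integral causality)
#2 stroke→R1  (J1: bond 0 brought effort, rest push out)
#3 stroke→I1  (0-jn J1 has e-setter on 0)
#4 stroke→I2  (common-e at J1 fixed by 0)

3  (C1, I1, I2 all integral)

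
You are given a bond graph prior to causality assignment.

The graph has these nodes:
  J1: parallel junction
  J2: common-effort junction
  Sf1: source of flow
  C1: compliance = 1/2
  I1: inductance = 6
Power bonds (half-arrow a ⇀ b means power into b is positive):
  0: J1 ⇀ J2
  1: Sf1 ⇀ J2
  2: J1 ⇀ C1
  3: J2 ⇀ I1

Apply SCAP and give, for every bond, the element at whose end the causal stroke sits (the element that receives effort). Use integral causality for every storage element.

#0 stroke→J2
#1 stroke→Sf1
#2 stroke→J1
#3 stroke→I1

bond 1 stroke→Sf1  (Sf1 fixes flow; stroke at Sf1)
bond 2 stroke→J1  (prefer integral on C1)
bond 0 stroke→J2  (common-e at J1 fixed by 2)
bond 3 stroke→I1  (common-e at J2 fixed by 0)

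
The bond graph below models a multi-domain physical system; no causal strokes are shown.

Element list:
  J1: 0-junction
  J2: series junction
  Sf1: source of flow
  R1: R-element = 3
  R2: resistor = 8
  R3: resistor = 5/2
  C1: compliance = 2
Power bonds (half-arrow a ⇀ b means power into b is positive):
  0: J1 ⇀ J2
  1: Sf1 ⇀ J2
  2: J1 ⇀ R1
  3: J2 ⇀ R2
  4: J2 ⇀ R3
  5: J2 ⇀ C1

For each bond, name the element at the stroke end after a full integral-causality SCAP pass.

β1 stroke→Sf1  (source Sf1 imposes f)
β0 stroke→J2  (common-f at J2 fixed by 1)
β3 stroke→J2  (1-jn J2 has f-setter on 1)
β4 stroke→J2  (J2 flow already set via bond 1)
β5 stroke→J2  (common-f at J2 fixed by 1)
β2 stroke→J1  (only one effort-in slot at J1)

β0 stroke→J2
β1 stroke→Sf1
β2 stroke→J1
β3 stroke→J2
β4 stroke→J2
β5 stroke→J2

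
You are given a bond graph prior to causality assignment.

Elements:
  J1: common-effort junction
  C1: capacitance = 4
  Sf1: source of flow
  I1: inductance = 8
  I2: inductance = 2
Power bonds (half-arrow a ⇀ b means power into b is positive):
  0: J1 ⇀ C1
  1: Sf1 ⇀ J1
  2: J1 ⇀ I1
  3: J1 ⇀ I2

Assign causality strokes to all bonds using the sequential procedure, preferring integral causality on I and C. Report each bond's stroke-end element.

bond 0 stroke at J1
bond 1 stroke at Sf1
bond 2 stroke at I1
bond 3 stroke at I2

bond 1 →Sf1  (Sf1 fixes flow; stroke at Sf1)
bond 0 →J1  (prefer integral on C1)
bond 2 →I1  (J1: bond 0 brought effort, rest push out)
bond 3 →I2  (J1: bond 0 brought effort, rest push out)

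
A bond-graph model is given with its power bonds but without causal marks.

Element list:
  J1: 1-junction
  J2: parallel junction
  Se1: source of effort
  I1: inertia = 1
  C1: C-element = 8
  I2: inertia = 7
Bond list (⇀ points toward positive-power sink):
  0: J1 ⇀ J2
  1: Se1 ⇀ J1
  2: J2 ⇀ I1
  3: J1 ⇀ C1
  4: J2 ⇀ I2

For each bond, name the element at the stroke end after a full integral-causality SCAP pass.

b1 |J1  (Se1 (Se) sets effort on bond)
b2 |I1  (prefer integral on I1)
b3 |J1  (C1 integral (e out))
b0 |J2  (J1: last free bond brings flow in)
b4 |I2  (common-e at J2 fixed by 0)

b0 stroke→J2
b1 stroke→J1
b2 stroke→I1
b3 stroke→J1
b4 stroke→I2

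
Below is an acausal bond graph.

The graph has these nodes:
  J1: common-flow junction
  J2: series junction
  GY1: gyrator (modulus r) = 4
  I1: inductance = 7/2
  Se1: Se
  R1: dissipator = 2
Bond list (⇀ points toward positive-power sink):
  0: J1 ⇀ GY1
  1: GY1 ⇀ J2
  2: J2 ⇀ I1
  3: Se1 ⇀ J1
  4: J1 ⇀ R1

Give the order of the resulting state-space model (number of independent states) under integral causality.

1  (I1 all integral)

b3 |J1  (source Se1 imposes e)
b2 |I1  (prefer integral on I1)
b1 |J2  (J2 flow already set via bond 2)
b0 |J1  (GY1: gyrator matches bond 1)
b4 |R1  (J1: last free bond brings flow in)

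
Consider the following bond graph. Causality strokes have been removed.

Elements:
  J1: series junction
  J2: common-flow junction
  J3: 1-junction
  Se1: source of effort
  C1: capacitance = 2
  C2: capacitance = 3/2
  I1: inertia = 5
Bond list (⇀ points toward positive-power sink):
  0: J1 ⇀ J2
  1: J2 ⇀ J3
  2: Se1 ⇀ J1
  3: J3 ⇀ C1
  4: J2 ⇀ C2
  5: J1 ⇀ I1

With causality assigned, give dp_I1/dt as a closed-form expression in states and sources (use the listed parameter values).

bond 2 |J1  (Se1: effort source, stroke at far end)
bond 3 |J3  (C1 integral (e out))
bond 1 |J2  (J3: last free bond brings flow in)
bond 4 |J2  (C2 outputs effort q/C2)
bond 0 |J1  (only one flow-in slot at J2)
bond 5 |I1  (J1: last free bond brings flow in)

dp_I1/dt = E_Se1 - q_C1/2 - 2*q_C2/3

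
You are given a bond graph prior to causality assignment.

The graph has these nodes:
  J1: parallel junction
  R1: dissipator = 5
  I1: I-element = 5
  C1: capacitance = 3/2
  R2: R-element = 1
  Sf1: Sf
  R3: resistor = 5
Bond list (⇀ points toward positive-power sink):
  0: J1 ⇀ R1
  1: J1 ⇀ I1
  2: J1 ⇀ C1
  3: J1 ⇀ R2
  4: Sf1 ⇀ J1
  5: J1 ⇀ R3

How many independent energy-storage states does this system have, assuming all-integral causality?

2  (C1, I1 all integral)

#4 →Sf1  (Sf1 fixes flow; stroke at Sf1)
#1 →I1  (I1 outputs flow p/I1)
#2 →J1  (C1: C, integral causality)
#0 →R1  (J1 effort already set via bond 2)
#3 →R2  (0-jn J1 has e-setter on 2)
#5 →R3  (0-jn J1 has e-setter on 2)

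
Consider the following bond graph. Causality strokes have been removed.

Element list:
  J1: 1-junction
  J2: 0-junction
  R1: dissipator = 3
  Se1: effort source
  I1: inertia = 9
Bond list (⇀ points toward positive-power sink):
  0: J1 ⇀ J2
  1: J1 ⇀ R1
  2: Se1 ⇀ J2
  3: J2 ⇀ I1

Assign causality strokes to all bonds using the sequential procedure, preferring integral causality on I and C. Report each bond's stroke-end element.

β0 |J1
β1 |R1
β2 |J2
β3 |I1

b2 stroke at J2  (Se1 (Se) sets effort on bond)
b0 stroke at J1  (J2 effort already set via bond 2)
b3 stroke at I1  (common-e at J2 fixed by 2)
b1 stroke at R1  (closing 1-jn rule on J1)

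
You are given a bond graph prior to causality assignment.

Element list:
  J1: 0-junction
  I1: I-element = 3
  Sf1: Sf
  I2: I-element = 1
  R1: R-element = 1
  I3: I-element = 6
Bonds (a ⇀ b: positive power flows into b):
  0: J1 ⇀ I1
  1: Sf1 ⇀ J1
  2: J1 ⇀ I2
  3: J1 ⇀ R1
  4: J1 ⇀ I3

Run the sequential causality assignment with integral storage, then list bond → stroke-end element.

b0 →I1
b1 →Sf1
b2 →I2
b3 →J1
b4 →I3

bond 1 →Sf1  (source Sf1 imposes f)
bond 0 →I1  (prefer integral on I1)
bond 2 →I2  (I2: I, integral causality)
bond 4 →I3  (I3: I, integral causality)
bond 3 →J1  (only one effort-in slot at J1)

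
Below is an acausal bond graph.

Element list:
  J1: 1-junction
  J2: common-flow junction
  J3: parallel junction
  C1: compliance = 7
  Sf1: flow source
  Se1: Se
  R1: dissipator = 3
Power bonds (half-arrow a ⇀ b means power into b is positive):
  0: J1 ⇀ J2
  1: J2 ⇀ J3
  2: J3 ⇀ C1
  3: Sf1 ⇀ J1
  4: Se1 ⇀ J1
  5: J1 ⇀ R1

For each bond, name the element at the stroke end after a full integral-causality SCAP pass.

β0 stroke→J1
β1 stroke→J2
β2 stroke→J3
β3 stroke→Sf1
β4 stroke→J1
β5 stroke→J1

b3 →Sf1  (Sf1 fixes flow; stroke at Sf1)
b4 →J1  (Se1: effort source, stroke at far end)
b0 →J1  (J1 flow already set via bond 3)
b5 →J1  (J1 flow already set via bond 3)
b1 →J2  (common-f at J2 fixed by 0)
b2 →J3  (J3 needs exactly one e-in)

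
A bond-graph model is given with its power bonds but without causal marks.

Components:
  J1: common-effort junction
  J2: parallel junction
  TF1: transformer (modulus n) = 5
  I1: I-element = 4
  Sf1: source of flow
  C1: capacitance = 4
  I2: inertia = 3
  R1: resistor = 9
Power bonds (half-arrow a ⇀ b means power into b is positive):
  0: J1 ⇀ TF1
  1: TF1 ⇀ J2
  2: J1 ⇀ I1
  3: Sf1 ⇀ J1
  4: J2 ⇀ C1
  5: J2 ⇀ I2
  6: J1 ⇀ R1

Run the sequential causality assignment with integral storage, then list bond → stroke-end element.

β0 →J1
β1 →TF1
β2 →I1
β3 →Sf1
β4 →J2
β5 →I2
β6 →R1

#3 stroke at Sf1  (Sf1 fixes flow; stroke at Sf1)
#2 stroke at I1  (I1 integral (f out))
#4 stroke at J2  (C1 integral (e out))
#1 stroke at TF1  (0-jn J2 has e-setter on 4)
#5 stroke at I2  (0-jn J2 has e-setter on 4)
#0 stroke at J1  (through TF1, causality passes straight; one stroke at TF1)
#6 stroke at R1  (J1 effort already set via bond 0)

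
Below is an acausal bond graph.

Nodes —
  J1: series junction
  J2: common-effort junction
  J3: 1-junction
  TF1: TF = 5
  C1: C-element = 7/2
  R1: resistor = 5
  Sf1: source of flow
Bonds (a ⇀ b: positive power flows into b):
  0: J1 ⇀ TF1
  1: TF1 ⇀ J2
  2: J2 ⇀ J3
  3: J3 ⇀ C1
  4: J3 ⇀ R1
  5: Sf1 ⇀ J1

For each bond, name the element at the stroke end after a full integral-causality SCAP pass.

#0 |J1
#1 |TF1
#2 |J2
#3 |J3
#4 |J3
#5 |Sf1

b5 stroke→Sf1  (Sf1: flow source, stroke at near end)
b0 stroke→J1  (common-f at J1 fixed by 5)
b1 stroke→TF1  (TF1: transformer flips bond 0)
b2 stroke→J2  (closing 0-jn rule on J2)
b3 stroke→J3  (J3: bond 2 brought flow, rest push out)
b4 stroke→J3  (1-jn J3 has f-setter on 2)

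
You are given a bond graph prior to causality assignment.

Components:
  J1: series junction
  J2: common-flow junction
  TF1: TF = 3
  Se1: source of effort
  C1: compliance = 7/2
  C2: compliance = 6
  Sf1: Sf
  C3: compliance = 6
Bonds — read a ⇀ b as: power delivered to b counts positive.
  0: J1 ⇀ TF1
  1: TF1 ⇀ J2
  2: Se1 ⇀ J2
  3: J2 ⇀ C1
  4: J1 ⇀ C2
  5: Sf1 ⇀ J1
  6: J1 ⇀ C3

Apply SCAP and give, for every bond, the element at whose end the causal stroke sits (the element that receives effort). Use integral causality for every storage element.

bond 0 |J1
bond 1 |TF1
bond 2 |J2
bond 3 |J2
bond 4 |J1
bond 5 |Sf1
bond 6 |J1

β2 stroke at J2  (Se1 fixes effort; stroke away)
β5 stroke at Sf1  (Sf1: flow source, stroke at near end)
β0 stroke at J1  (1-jn J1 has f-setter on 5)
β4 stroke at J1  (J1: bond 5 brought flow, rest push out)
β6 stroke at J1  (common-f at J1 fixed by 5)
β1 stroke at TF1  (TF TF1: opposite of bond 0)
β3 stroke at J2  (1-jn J2 has f-setter on 1)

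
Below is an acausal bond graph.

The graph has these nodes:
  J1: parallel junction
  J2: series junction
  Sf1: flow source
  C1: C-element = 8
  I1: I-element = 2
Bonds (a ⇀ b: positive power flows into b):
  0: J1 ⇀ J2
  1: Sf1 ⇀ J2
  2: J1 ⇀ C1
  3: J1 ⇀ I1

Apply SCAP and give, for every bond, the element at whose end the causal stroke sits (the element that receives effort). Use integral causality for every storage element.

b1 |Sf1  (source Sf1 imposes f)
b0 |J2  (1-jn J2 has f-setter on 1)
b2 |J1  (C1: C, integral causality)
b3 |I1  (J1 effort already set via bond 2)

#0 stroke→J2
#1 stroke→Sf1
#2 stroke→J1
#3 stroke→I1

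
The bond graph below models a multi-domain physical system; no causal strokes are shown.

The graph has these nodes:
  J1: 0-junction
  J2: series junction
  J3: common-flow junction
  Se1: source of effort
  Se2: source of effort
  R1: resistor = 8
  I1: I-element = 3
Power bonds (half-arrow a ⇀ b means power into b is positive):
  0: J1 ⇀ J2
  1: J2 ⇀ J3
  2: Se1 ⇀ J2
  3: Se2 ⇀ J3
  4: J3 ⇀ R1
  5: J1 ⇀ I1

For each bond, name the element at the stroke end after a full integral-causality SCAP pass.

b2 stroke at J2  (Se1: effort source, stroke at far end)
b3 stroke at J3  (source Se2 imposes e)
b5 stroke at I1  (prefer integral on I1)
b0 stroke at J1  (J1 needs exactly one e-in)
b1 stroke at J2  (J2 flow already set via bond 0)
b4 stroke at J3  (J3 flow already set via bond 1)

bond 0 →J1
bond 1 →J2
bond 2 →J2
bond 3 →J3
bond 4 →J3
bond 5 →I1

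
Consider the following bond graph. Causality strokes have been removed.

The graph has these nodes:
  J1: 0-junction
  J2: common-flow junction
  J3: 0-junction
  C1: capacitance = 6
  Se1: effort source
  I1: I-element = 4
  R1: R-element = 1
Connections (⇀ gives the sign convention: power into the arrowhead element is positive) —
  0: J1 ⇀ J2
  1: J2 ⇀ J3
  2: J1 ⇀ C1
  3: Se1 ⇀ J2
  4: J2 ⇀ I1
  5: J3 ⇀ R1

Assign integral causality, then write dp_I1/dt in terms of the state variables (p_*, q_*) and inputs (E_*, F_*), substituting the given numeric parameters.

bond 3 stroke at J2  (Se1 fixes effort; stroke away)
bond 2 stroke at J1  (prefer integral on C1)
bond 0 stroke at J2  (0-jn J1 has e-setter on 2)
bond 4 stroke at I1  (I1 integral (f out))
bond 1 stroke at J2  (J2 flow already set via bond 4)
bond 5 stroke at J3  (J3: last free bond brings effort in)

dp_I1/dt = E_Se1 - p_I1/4 + q_C1/6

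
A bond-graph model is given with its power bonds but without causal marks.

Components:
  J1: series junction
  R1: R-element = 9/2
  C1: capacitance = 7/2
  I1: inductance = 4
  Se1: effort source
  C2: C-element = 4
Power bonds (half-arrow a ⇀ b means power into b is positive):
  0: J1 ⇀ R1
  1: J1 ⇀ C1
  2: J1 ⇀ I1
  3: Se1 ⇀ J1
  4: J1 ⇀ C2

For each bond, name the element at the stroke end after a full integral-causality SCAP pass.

β0 |J1
β1 |J1
β2 |I1
β3 |J1
β4 |J1

b3 |J1  (source Se1 imposes e)
b1 |J1  (prefer integral on C1)
b2 |I1  (I1 outputs flow p/I1)
b0 |J1  (J1: bond 2 brought flow, rest push out)
b4 |J1  (common-f at J1 fixed by 2)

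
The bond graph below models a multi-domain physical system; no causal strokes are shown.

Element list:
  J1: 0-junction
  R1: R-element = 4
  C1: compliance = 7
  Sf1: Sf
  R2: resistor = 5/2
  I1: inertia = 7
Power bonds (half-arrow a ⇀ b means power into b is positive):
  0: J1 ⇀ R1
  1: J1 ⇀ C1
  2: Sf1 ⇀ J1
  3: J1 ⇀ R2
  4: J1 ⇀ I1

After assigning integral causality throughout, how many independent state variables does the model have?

β2 |Sf1  (source Sf1 imposes f)
β1 |J1  (prefer integral on C1)
β0 |R1  (common-e at J1 fixed by 1)
β3 |R2  (J1 effort already set via bond 1)
β4 |I1  (J1 effort already set via bond 1)

2  (C1, I1 all integral)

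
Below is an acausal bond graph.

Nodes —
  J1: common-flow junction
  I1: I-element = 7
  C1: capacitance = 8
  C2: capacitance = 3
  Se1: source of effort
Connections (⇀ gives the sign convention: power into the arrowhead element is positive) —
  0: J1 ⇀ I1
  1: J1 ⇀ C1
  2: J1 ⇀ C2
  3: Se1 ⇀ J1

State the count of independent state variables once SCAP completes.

#3 stroke at J1  (Se1: effort source, stroke at far end)
#0 stroke at I1  (prefer integral on I1)
#1 stroke at J1  (J1: bond 0 brought flow, rest push out)
#2 stroke at J1  (1-jn J1 has f-setter on 0)

3  (C1, C2, I1 all integral)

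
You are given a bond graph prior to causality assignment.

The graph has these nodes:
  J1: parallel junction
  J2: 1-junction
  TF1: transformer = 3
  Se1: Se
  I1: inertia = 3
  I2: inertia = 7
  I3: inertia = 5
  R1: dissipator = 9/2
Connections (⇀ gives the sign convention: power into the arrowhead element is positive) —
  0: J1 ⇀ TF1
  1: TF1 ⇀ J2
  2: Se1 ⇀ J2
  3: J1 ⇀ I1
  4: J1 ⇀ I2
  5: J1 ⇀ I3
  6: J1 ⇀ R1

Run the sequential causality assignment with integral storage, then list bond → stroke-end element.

b2 stroke at J2  (Se1 fixes effort; stroke away)
b1 stroke at TF1  (only one flow-in slot at J2)
b0 stroke at J1  (TF1 one-in-one-out from 1)
b3 stroke at I1  (0-jn J1 has e-setter on 0)
b4 stroke at I2  (J1: bond 0 brought effort, rest push out)
b5 stroke at I3  (J1: bond 0 brought effort, rest push out)
b6 stroke at R1  (common-e at J1 fixed by 0)

β0 stroke at J1
β1 stroke at TF1
β2 stroke at J2
β3 stroke at I1
β4 stroke at I2
β5 stroke at I3
β6 stroke at R1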